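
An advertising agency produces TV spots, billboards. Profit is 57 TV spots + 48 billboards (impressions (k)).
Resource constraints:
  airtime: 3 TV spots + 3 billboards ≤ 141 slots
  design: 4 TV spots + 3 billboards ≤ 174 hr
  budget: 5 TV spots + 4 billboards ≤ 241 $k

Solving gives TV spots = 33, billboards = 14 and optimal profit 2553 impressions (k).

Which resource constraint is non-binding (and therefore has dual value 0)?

budget

airtime: 141/141 (binding)
design: 174/174 (binding)
budget: 221/241 (slack 20)
By complementary slackness, a constraint with positive slack has shadow price 0 → budget.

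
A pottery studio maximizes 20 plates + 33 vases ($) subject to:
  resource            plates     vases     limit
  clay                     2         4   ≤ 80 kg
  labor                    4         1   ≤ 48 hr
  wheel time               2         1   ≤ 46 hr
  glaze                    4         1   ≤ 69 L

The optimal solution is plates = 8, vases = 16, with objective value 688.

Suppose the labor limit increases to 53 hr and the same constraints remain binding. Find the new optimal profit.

Check each constraint at x*: clay 80/80 (tight); labor 48/48 (tight); wheel time 32/46 (slack 14); glaze 48/69 (slack 21).
By complementary slackness, y = 0 for the non-binding constraints.
Dual feasibility on the basic columns requires 2·y_clay + 4·y_labor = 20, 4·y_clay + 1·y_labor = 33.
→ y_clay = 8 and y_labor = 1.
Δz = y_labor·Δb = 1 × (5) = 5, so new z* = 688 + 5 = 693.

693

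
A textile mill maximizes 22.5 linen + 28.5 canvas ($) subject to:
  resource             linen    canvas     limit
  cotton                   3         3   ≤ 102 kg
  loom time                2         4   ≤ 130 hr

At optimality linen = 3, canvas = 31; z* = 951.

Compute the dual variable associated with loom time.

At the optimum: cotton uses 102 of 102 (binding); loom time uses 130 of 130 (binding).
The binding rows give the dual system: 3·y_cotton + 2·y_loom time = 22.5 and 3·y_cotton + 4·y_loom time = 28.5.
This yields shadow prices y_cotton = 5.5, y_loom time = 3.
Shadow price of loom time = 3.

3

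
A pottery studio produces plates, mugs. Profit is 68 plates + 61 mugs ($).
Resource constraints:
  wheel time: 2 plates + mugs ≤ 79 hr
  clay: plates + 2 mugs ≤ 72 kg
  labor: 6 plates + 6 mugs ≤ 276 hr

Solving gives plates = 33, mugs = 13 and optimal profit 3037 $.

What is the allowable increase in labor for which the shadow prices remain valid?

Binding constraints: wheel time, labor. The basis is B = [[2,1],[6,6]] with det 6.
Per unit increase in labor, x* moves by d = (-0.1667, 0.3333).
The basis stays optimal until clay becomes binding; allowable increase = 26 hr.

26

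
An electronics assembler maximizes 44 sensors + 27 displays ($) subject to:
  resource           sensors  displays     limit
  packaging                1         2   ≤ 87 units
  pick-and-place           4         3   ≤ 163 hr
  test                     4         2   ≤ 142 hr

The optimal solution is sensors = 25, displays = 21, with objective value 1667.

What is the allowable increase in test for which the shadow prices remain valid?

Binding constraints: pick-and-place, test. The basis is B = [[4,3],[4,2]] with det -4.
Per unit increase in test, x* moves by d = (0.75, -1).
The basis stays optimal until displays reaches 0; allowable increase = 21 hr.

21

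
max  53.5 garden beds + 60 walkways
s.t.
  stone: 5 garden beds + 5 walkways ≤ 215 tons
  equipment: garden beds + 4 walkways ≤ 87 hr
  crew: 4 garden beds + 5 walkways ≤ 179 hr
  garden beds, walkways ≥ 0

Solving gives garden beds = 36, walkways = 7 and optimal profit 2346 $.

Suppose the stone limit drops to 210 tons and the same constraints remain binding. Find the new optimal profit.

2318.5

Check each constraint at x*: stone 215/215 (tight); equipment 64/87 (slack 23); crew 179/179 (tight).
Since equipment is not tight, its dual is 0.
The binding rows give the dual system: 5·y_stone + 4·y_crew = 53.5 and 5·y_stone + 5·y_crew = 60.
→ y_stone = 5.5 and y_crew = 6.5.
Δz = y_stone·Δb = 5.5 × (-5) = -27.5, so new z* = 2346 − 27.5 = 2318.5.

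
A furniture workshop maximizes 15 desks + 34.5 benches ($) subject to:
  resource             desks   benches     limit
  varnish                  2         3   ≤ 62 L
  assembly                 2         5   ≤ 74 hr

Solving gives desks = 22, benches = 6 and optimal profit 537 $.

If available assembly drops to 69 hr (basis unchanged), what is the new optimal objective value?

Check each constraint at x*: varnish 62/62 (tight); assembly 74/74 (tight).
From A_Bᵀ y = c: 2·y_varnish + 2·y_assembly = 15; 3·y_varnish + 5·y_assembly = 34.5.
→ y_varnish = 1.5 and y_assembly = 6.
Δz = y_assembly·Δb = 6 × (-5) = -30, so new z* = 537 − 30 = 507.

507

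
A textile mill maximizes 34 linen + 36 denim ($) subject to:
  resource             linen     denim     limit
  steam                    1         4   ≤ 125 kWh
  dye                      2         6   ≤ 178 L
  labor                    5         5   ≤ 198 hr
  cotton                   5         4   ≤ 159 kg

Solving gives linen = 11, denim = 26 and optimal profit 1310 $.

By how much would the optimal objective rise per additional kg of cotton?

Binding: dye and cotton. Non-binding: steam (10 unused), labor (13 unused).
Since steam, labor are not tight, their duals are 0.
Dual feasibility on the basic columns requires 2·y_dye + 5·y_cotton = 34, 6·y_dye + 4·y_cotton = 36.
→ y_dye = 2 and y_cotton = 6.
Shadow price of cotton = 6.

6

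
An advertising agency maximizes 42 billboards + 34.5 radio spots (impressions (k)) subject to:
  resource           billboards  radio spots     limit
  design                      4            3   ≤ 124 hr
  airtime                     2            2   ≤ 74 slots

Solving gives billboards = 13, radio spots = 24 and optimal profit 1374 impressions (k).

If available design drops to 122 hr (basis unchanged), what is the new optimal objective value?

Both design and airtime are binding at x*.
Dual feasibility on the basic columns requires 4·y_design + 2·y_airtime = 42, 3·y_design + 2·y_airtime = 34.5.
→ y_design = 7.5 and y_airtime = 6.
Δz = y_design·Δb = 7.5 × (-2) = -15, so new z* = 1374 − 15 = 1359.

1359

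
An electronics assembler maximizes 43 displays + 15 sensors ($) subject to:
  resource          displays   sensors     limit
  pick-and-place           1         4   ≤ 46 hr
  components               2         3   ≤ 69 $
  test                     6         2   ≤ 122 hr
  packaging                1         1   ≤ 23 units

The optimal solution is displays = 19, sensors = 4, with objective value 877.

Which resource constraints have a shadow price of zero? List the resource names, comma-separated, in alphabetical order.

pick-and-place: 35/46 (slack 11)
components: 50/69 (slack 19)
test: 122/122 (binding)
packaging: 23/23 (binding)
By complementary slackness, a constraint with positive slack has shadow price 0 → components, pick-and-place.

components, pick-and-place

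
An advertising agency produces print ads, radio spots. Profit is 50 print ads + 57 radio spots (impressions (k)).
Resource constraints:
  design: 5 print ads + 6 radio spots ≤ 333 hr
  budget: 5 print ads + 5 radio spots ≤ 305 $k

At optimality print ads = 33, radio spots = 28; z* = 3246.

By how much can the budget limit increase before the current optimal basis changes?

28

Binding constraints: design, budget. The basis is B = [[5,6],[5,5]] with det -5.
Per unit increase in budget, x* moves by d = (1.2, -1).
The basis stays optimal until radio spots reaches 0; allowable increase = 28 $k.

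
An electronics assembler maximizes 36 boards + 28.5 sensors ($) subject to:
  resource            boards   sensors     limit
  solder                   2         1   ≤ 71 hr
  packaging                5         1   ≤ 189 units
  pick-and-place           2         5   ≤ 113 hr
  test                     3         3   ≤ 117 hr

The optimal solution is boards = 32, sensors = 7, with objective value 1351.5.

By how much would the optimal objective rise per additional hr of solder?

At the optimum: solder uses 71 of 71 (binding); packaging uses 167 of 189 (slack = 22); pick-and-place uses 99 of 113 (slack = 14); test uses 117 of 117 (binding).
By complementary slackness, y = 0 for the non-binding constraints.
From A_Bᵀ y = c: 2·y_solder + 3·y_test = 36; 1·y_solder + 3·y_test = 28.5.
→ y_solder = 7.5 and y_test = 7.
Shadow price of solder = 7.5.

7.5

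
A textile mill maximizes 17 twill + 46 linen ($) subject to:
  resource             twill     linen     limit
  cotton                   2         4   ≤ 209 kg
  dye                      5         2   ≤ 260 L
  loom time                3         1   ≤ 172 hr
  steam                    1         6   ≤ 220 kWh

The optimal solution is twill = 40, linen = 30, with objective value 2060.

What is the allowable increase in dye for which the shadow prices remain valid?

31.5

Binding constraints: dye, steam. The basis is B = [[5,2],[1,6]] with det 28.
Per unit increase in dye, x* moves by d = (0.2143, -0.0357).
The basis stays optimal until cotton becomes binding; allowable increase = 31.5 L.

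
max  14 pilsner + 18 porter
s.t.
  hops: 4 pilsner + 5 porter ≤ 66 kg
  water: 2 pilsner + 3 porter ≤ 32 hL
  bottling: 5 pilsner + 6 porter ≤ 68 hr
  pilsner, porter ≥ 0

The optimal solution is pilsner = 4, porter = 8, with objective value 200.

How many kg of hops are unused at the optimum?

10

hops used = 4·4 + 5·8 = 56; slack = 66 − 56 = 10.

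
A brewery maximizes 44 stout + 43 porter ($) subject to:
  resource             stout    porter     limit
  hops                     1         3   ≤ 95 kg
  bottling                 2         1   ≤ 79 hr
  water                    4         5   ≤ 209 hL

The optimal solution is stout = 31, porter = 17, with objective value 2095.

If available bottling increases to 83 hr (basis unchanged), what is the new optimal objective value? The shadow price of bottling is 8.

Δb = 4, so new z* = 2095 + (8)·(4) = 2095 + 32 = 2127.

2127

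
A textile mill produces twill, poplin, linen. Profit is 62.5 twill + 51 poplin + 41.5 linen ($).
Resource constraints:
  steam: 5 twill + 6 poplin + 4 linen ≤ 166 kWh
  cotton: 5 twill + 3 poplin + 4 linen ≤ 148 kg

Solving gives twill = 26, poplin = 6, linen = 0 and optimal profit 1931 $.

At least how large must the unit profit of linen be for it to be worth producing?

50

Both steam and cotton are binding at x*.
From A_Bᵀ y = c: 5·y_steam + 5·y_cotton = 62.5; 6·y_steam + 3·y_cotton = 51.
Solving: y_steam = 4.5, y_cotton = 8.
linen enters the basis when its profit ≥ yᵀa₃ = 4.5·4 + 8·4 = 50.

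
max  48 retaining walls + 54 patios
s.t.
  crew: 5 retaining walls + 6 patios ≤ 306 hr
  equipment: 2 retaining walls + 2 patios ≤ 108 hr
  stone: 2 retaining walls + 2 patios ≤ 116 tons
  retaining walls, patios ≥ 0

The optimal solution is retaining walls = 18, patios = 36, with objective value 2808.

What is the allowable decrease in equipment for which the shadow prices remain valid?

6

Binding constraints: crew, equipment. The basis is B = [[5,6],[2,2]] with det -2.
Per unit decrease in equipment, x* moves by d = (-3, 2.5).
The basis stays optimal until retaining walls reaches 0; allowable decrease = 6 hr.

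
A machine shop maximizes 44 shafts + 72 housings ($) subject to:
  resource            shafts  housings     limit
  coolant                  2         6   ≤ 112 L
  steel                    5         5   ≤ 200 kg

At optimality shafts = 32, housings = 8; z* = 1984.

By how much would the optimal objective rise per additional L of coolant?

7

At the optimum: coolant uses 112 of 112 (binding); steel uses 200 of 200 (binding).
The binding rows give the dual system: 2·y_coolant + 5·y_steel = 44 and 6·y_coolant + 5·y_steel = 72.
→ y_coolant = 7 and y_steel = 6.
Shadow price of coolant = 7.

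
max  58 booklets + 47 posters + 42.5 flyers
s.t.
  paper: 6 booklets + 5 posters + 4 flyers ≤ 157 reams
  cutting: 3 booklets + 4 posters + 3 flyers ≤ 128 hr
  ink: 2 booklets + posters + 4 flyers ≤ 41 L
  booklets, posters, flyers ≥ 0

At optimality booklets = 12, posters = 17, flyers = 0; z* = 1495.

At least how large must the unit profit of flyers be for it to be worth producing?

44

At the optimum: paper uses 157 of 157 (binding); cutting uses 104 of 128 (slack = 24); ink uses 41 of 41 (binding).
Slack constraints have shadow price 0 (complementary slackness).
Dual feasibility on the basic columns requires 6·y_paper + 2·y_ink = 58, 5·y_paper + 1·y_ink = 47.
This yields shadow prices y_paper = 9, y_ink = 2.
flyers enters the basis when its profit ≥ yᵀa₃ = 9·4 + 2·4 = 44.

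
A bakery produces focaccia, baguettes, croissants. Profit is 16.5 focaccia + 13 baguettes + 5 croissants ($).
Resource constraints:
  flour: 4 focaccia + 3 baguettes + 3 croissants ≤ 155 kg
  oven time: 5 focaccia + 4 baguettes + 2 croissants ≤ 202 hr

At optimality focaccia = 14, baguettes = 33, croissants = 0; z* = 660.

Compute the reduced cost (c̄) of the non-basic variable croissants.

At the optimum: flour uses 155 of 155 (binding); oven time uses 202 of 202 (binding).
The binding rows give the dual system: 4·y_flour + 5·y_oven time = 16.5 and 3·y_flour + 4·y_oven time = 13.
This yields shadow prices y_flour = 1, y_oven time = 2.5.
Reduced cost of croissants: c₃ − yᵀa₃ = 5 − (1·3 + 2.5·2) = 5 − 8 = -3.

-3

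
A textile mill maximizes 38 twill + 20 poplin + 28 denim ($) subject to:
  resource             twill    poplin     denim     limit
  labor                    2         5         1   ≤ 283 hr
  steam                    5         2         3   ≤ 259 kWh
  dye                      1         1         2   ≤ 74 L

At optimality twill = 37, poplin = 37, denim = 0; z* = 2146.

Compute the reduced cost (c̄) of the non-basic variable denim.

At the optimum: labor uses 259 of 283 (slack = 24); steam uses 259 of 259 (binding); dye uses 74 of 74 (binding).
Slack constraints have shadow price 0 (complementary slackness).
From A_Bᵀ y = c: 5·y_steam + 1·y_dye = 38; 2·y_steam + 1·y_dye = 20.
→ y_steam = 6 and y_dye = 8.
Reduced cost of denim: c₃ − yᵀa₃ = 28 − (6·3 + 8·2) = 28 − 34 = -6.

-6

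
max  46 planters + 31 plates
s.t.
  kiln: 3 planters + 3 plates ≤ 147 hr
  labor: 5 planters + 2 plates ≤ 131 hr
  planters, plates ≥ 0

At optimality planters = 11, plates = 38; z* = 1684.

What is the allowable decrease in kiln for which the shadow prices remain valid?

68.4

Binding constraints: kiln, labor. The basis is B = [[3,3],[5,2]] with det -9.
Per unit decrease in kiln, x* moves by d = (0.2222, -0.5556).
The basis stays optimal until plates reaches 0; allowable decrease = 68.4 hr.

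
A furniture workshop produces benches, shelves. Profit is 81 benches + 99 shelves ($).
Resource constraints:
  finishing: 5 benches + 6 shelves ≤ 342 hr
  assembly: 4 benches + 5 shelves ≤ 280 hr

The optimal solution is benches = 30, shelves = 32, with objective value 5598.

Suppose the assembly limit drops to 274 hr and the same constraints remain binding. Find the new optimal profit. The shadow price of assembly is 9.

Δb = -6, so new z* = 5598 + (9)·(-6) = 5598 − 54 = 5544.

5544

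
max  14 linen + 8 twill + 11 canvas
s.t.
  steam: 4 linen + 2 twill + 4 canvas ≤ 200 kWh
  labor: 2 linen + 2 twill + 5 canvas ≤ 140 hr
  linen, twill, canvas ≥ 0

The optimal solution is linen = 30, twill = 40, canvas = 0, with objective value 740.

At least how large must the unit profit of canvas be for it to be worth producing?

Check each constraint at x*: steam 200/200 (tight); labor 140/140 (tight).
The binding rows give the dual system: 4·y_steam + 2·y_labor = 14 and 2·y_steam + 2·y_labor = 8.
This yields shadow prices y_steam = 3, y_labor = 1.
canvas enters the basis when its profit ≥ yᵀa₃ = 3·4 + 1·5 = 17.

17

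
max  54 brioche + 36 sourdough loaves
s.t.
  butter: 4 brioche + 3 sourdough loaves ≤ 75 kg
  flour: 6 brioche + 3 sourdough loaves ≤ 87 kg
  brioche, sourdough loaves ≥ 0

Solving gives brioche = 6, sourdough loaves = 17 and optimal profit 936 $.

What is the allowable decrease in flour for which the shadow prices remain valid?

Binding constraints: butter, flour. The basis is B = [[4,3],[6,3]] with det -6.
Per unit decrease in flour, x* moves by d = (-0.5, 0.6667).
The basis stays optimal until brioche reaches 0; allowable decrease = 12 kg.

12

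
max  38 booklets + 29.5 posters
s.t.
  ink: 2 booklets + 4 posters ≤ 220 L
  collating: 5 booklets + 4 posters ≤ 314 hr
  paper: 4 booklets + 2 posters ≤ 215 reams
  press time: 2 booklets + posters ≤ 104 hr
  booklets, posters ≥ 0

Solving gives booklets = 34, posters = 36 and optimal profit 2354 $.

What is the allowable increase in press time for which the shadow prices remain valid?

3.5

Binding constraints: collating, press time. The basis is B = [[5,4],[2,1]] with det -3.
Per unit increase in press time, x* moves by d = (1.3333, -1.6667).
The basis stays optimal until paper becomes binding; allowable increase = 3.5 hr.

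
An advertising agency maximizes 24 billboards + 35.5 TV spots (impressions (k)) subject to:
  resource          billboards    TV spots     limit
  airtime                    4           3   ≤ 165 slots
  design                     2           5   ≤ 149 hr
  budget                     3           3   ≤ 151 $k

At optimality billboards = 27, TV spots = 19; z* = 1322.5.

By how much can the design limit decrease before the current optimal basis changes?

Binding constraints: airtime, design. The basis is B = [[4,3],[2,5]] with det 14.
Per unit decrease in design, x* moves by d = (0.2143, -0.2857).
The basis stays optimal until TV spots reaches 0; allowable decrease = 66.5 hr.

66.5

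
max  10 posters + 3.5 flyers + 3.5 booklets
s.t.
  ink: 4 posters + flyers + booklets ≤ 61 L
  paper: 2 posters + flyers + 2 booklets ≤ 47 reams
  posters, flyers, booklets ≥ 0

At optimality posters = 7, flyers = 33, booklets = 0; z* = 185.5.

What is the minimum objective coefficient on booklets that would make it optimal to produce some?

5.5

At the optimum: ink uses 61 of 61 (binding); paper uses 47 of 47 (binding).
From A_Bᵀ y = c: 4·y_ink + 2·y_paper = 10; 1·y_ink + 1·y_paper = 3.5.
→ y_ink = 1.5 and y_paper = 2.
booklets enters the basis when its profit ≥ yᵀa₃ = 1.5·1 + 2·2 = 5.5.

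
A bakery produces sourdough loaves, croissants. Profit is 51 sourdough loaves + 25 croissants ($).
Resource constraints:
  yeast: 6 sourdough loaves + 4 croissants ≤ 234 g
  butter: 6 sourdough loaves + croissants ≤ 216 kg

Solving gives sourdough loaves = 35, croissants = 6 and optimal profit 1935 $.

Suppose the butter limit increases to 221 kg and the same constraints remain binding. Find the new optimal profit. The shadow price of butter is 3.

Δb = 5, so new z* = 1935 + (3)·(5) = 1935 + 15 = 1950.

1950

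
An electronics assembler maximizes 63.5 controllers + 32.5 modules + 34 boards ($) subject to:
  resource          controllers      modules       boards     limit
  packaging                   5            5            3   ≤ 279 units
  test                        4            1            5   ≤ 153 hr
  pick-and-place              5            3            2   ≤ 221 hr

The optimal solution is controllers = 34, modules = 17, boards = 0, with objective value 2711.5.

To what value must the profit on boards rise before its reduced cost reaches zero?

Binding: test and pick-and-place. Non-binding: packaging (24 unused).
Since packaging is not tight, its dual is 0.
The binding rows give the dual system: 4·y_test + 5·y_pick-and-place = 63.5 and 1·y_test + 3·y_pick-and-place = 32.5.
→ y_test = 4 and y_pick-and-place = 9.5.
boards enters the basis when its profit ≥ yᵀa₃ = 4·5 + 9.5·2 = 39.

39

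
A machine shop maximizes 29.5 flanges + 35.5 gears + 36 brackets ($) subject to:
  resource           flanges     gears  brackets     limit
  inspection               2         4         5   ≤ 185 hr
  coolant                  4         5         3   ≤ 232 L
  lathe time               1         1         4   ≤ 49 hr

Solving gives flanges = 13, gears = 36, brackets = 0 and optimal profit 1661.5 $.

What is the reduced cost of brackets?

-4

At the optimum: inspection uses 170 of 185 (slack = 15); coolant uses 232 of 232 (binding); lathe time uses 49 of 49 (binding).
By complementary slackness, y = 0 for the non-binding constraint.
Dual feasibility on the basic columns requires 4·y_coolant + 1·y_lathe time = 29.5, 5·y_coolant + 1·y_lathe time = 35.5.
This yields shadow prices y_coolant = 6, y_lathe time = 5.5.
Reduced cost of brackets: c₃ − yᵀa₃ = 36 − (6·3 + 5.5·4) = 36 − 40 = -4.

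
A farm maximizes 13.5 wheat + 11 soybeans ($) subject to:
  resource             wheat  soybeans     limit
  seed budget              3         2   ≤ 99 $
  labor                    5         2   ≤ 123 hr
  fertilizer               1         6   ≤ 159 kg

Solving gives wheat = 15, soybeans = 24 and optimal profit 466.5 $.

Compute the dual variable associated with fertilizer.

1

Binding: labor and fertilizer. Non-binding: seed budget (6 unused).
By complementary slackness, y = 0 for the non-binding constraint.
Dual feasibility on the basic columns requires 5·y_labor + 1·y_fertilizer = 13.5, 2·y_labor + 6·y_fertilizer = 11.
Solving: y_labor = 2.5, y_fertilizer = 1.
Shadow price of fertilizer = 1.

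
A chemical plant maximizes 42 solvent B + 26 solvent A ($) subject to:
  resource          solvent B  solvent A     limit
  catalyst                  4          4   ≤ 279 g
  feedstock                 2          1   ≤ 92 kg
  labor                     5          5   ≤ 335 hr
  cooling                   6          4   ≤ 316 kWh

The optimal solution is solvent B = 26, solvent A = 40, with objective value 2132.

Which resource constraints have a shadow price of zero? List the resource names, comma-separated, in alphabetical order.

catalyst: 264/279 (slack 15)
feedstock: 92/92 (binding)
labor: 330/335 (slack 5)
cooling: 316/316 (binding)
By complementary slackness, a constraint with positive slack has shadow price 0 → catalyst, labor.

catalyst, labor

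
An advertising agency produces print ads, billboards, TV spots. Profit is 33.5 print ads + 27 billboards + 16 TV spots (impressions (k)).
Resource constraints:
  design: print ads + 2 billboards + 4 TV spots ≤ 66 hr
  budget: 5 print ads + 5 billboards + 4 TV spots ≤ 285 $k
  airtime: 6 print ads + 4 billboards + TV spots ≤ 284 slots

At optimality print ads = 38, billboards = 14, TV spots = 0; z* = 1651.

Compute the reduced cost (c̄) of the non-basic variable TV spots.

-3

Binding: design and airtime. Non-binding: budget (25 unused).
Slack constraints have shadow price 0 (complementary slackness).
Dual feasibility on the basic columns requires 1·y_design + 6·y_airtime = 33.5, 2·y_design + 4·y_airtime = 27.
This yields shadow prices y_design = 3.5, y_airtime = 5.
Reduced cost of TV spots: c₃ − yᵀa₃ = 16 − (3.5·4 + 5·1) = 16 − 19 = -3.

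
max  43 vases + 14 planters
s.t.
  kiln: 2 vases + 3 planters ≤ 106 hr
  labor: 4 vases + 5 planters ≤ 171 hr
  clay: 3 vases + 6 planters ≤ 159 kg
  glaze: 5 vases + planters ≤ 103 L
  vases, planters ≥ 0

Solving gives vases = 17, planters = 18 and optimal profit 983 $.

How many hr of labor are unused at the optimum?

labor used = 4·17 + 5·18 = 158; slack = 171 − 158 = 13.

13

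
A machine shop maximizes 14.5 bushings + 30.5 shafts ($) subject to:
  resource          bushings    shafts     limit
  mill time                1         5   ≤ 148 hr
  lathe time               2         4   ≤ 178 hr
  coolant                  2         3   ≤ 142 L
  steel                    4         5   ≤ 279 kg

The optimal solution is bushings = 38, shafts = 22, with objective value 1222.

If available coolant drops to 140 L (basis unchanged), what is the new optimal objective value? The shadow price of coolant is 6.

Δb = -2, so new z* = 1222 + (6)·(-2) = 1222 − 12 = 1210.

1210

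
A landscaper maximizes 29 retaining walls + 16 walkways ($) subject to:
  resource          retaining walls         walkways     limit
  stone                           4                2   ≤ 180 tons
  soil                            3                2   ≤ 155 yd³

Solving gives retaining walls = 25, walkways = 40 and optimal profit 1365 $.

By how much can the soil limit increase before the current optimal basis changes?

Binding constraints: stone, soil. The basis is B = [[4,2],[3,2]] with det 2.
Per unit increase in soil, x* moves by d = (-1, 2).
The basis stays optimal until retaining walls reaches 0; allowable increase = 25 yd³.

25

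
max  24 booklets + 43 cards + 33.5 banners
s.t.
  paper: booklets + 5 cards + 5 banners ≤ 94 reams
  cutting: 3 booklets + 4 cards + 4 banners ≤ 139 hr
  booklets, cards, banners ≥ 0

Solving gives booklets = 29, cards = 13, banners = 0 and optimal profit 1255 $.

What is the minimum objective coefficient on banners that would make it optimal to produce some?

43

Check each constraint at x*: paper 94/94 (tight); cutting 139/139 (tight).
From A_Bᵀ y = c: 1·y_paper + 3·y_cutting = 24; 5·y_paper + 4·y_cutting = 43.
→ y_paper = 3 and y_cutting = 7.
banners enters the basis when its profit ≥ yᵀa₃ = 3·5 + 7·4 = 43.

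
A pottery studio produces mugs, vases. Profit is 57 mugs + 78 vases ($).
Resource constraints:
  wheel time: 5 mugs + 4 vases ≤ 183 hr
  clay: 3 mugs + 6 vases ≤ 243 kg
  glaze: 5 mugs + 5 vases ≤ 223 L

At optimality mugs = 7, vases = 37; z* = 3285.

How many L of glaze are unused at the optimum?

3

glaze used = 5·7 + 5·37 = 220; slack = 223 − 220 = 3.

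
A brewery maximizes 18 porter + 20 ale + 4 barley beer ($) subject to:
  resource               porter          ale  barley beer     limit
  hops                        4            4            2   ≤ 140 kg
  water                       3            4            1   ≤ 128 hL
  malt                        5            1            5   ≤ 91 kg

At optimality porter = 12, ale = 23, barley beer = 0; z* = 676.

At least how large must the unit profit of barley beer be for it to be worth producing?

8

At the optimum: hops uses 140 of 140 (binding); water uses 128 of 128 (binding); malt uses 83 of 91 (slack = 8).
Slack constraints have shadow price 0 (complementary slackness).
The binding rows give the dual system: 4·y_hops + 3·y_water = 18 and 4·y_hops + 4·y_water = 20.
This yields shadow prices y_hops = 3, y_water = 2.
barley beer enters the basis when its profit ≥ yᵀa₃ = 3·2 + 2·1 = 8.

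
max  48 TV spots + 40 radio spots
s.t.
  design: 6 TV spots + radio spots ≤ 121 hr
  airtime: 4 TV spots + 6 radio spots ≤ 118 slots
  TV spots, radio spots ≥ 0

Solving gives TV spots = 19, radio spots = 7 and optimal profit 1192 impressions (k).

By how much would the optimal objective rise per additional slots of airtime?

6

Both design and airtime are binding at x*.
From A_Bᵀ y = c: 6·y_design + 4·y_airtime = 48; 1·y_design + 6·y_airtime = 40.
Solving: y_design = 4, y_airtime = 6.
Shadow price of airtime = 6.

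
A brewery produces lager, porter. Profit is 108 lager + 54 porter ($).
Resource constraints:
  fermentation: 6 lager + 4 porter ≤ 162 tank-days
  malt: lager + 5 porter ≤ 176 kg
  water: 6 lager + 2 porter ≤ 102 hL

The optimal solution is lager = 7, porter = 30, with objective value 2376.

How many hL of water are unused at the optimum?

0

water used = 6·7 + 2·30 = 102; slack = 102 − 102 = 0.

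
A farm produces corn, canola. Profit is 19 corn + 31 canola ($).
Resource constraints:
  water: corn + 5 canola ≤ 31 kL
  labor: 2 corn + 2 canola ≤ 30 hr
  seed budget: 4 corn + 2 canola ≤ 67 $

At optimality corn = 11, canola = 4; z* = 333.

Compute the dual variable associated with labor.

Binding: water and labor. Non-binding: seed budget (15 unused).
By complementary slackness, y = 0 for the non-binding constraint.
From A_Bᵀ y = c: 1·y_water + 2·y_labor = 19; 5·y_water + 2·y_labor = 31.
→ y_water = 3 and y_labor = 8.
Shadow price of labor = 8.

8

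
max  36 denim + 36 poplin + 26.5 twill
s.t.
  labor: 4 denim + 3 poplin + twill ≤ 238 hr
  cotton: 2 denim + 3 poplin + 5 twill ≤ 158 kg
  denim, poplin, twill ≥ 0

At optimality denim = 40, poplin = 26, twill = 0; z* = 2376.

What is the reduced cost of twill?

-9.5

Check each constraint at x*: labor 238/238 (tight); cotton 158/158 (tight).
Dual feasibility on the basic columns requires 4·y_labor + 2·y_cotton = 36, 3·y_labor + 3·y_cotton = 36.
This yields shadow prices y_labor = 6, y_cotton = 6.
Reduced cost of twill: c₃ − yᵀa₃ = 26.5 − (6·1 + 6·5) = 26.5 − 36 = -9.5.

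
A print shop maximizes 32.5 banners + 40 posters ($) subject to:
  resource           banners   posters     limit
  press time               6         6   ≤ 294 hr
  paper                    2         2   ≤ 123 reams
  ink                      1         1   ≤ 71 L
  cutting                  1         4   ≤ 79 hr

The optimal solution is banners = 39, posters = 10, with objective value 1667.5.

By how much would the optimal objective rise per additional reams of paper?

At the optimum: press time uses 294 of 294 (binding); paper uses 98 of 123 (slack = 25); ink uses 49 of 71 (slack = 22); cutting uses 79 of 79 (binding).
Slack constraints have shadow price 0 (complementary slackness).
Dual feasibility on the basic columns requires 6·y_press time + 1·y_cutting = 32.5, 6·y_press time + 4·y_cutting = 40.
Solving: y_press time = 5, y_cutting = 2.5.
Shadow price of paper = 0.

0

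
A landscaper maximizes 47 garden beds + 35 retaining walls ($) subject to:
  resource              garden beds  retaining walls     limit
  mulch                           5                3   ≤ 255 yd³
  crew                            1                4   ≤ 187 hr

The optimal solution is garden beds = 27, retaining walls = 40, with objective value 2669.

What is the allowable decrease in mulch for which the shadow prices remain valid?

Binding constraints: mulch, crew. The basis is B = [[5,3],[1,4]] with det 17.
Per unit decrease in mulch, x* moves by d = (-0.2353, 0.0588).
The basis stays optimal until garden beds reaches 0; allowable decrease = 114.75 yd³.

114.75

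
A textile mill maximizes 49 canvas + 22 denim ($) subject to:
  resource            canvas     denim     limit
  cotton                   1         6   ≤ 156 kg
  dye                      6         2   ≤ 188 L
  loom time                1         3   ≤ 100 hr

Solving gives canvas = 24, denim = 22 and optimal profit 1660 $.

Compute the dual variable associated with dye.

Check each constraint at x*: cotton 156/156 (tight); dye 188/188 (tight); loom time 90/100 (slack 10).
By complementary slackness, y = 0 for the non-binding constraint.
Dual feasibility on the basic columns requires 1·y_cotton + 6·y_dye = 49, 6·y_cotton + 2·y_dye = 22.
→ y_cotton = 1 and y_dye = 8.
Shadow price of dye = 8.

8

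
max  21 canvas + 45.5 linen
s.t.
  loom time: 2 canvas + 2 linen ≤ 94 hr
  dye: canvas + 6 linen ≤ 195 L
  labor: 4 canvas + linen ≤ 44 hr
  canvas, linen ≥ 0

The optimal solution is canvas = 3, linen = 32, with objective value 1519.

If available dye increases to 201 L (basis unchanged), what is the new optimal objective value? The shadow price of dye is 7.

1561

Δb = 6, so new z* = 1519 + (7)·(6) = 1519 + 42 = 1561.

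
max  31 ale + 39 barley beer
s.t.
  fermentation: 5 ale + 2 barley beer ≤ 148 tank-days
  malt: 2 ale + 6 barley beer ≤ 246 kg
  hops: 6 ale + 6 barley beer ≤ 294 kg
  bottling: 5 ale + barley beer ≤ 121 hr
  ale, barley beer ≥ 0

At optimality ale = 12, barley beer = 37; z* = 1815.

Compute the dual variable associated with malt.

At the optimum: fermentation uses 134 of 148 (slack = 14); malt uses 246 of 246 (binding); hops uses 294 of 294 (binding); bottling uses 97 of 121 (slack = 24).
By complementary slackness, y = 0 for the non-binding constraints.
From A_Bᵀ y = c: 2·y_malt + 6·y_hops = 31; 6·y_malt + 6·y_hops = 39.
→ y_malt = 2 and y_hops = 4.5.
Shadow price of malt = 2.

2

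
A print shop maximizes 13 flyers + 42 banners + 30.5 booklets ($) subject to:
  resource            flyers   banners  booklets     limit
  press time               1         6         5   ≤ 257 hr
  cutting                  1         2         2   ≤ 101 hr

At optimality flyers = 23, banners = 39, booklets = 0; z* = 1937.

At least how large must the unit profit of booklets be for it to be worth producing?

Check each constraint at x*: press time 257/257 (tight); cutting 101/101 (tight).
Dual feasibility on the basic columns requires 1·y_press time + 1·y_cutting = 13, 6·y_press time + 2·y_cutting = 42.
Solving: y_press time = 4, y_cutting = 9.
booklets enters the basis when its profit ≥ yᵀa₃ = 4·5 + 9·2 = 38.

38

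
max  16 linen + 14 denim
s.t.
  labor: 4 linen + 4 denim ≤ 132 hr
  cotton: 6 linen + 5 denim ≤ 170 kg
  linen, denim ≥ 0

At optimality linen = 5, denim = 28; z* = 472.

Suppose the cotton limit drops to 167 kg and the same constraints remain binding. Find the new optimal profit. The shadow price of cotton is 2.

466

Δb = -3, so new z* = 472 + (2)·(-3) = 472 − 6 = 466.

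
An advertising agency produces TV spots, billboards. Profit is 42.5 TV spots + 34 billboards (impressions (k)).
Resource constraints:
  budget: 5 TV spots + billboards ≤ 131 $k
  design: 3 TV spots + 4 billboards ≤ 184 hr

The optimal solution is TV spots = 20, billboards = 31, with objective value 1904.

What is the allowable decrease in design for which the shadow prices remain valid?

Binding constraints: budget, design. The basis is B = [[5,1],[3,4]] with det 17.
Per unit decrease in design, x* moves by d = (0.0588, -0.2941).
The basis stays optimal until billboards reaches 0; allowable decrease = 105.4 hr.

105.4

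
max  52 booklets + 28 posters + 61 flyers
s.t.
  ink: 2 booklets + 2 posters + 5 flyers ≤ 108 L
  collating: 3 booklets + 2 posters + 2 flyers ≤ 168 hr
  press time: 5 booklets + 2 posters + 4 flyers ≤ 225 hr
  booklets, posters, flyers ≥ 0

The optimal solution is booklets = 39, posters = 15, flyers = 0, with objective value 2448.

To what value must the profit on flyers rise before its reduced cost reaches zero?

Binding: ink and press time. Non-binding: collating (21 unused).
By complementary slackness, y = 0 for the non-binding constraint.
The binding rows give the dual system: 2·y_ink + 5·y_press time = 52 and 2·y_ink + 2·y_press time = 28.
This yields shadow prices y_ink = 6, y_press time = 8.
flyers enters the basis when its profit ≥ yᵀa₃ = 6·5 + 8·4 = 62.

62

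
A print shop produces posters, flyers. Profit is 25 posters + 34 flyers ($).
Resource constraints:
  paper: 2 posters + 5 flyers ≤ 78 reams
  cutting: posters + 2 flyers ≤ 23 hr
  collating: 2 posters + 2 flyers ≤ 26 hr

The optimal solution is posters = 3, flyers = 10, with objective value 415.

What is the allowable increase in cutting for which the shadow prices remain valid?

Binding constraints: cutting, collating. The basis is B = [[1,2],[2,2]] with det -2.
Per unit increase in cutting, x* moves by d = (-1, 1).
The basis stays optimal until posters reaches 0; allowable increase = 3 hr.

3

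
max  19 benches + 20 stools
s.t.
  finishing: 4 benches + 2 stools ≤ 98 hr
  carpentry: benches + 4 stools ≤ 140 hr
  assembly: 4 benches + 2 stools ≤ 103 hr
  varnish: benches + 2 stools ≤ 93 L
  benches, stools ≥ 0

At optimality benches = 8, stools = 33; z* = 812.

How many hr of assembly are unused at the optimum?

assembly used = 4·8 + 2·33 = 98; slack = 103 − 98 = 5.

5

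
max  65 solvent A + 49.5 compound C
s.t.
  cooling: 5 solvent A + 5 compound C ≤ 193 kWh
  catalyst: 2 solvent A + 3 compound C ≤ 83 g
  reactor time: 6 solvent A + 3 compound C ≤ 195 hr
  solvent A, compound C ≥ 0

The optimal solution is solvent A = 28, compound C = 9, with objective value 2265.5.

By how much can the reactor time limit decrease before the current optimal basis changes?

112

Binding constraints: catalyst, reactor time. The basis is B = [[2,3],[6,3]] with det -12.
Per unit decrease in reactor time, x* moves by d = (-0.25, 0.1667).
The basis stays optimal until solvent A reaches 0; allowable decrease = 112 hr.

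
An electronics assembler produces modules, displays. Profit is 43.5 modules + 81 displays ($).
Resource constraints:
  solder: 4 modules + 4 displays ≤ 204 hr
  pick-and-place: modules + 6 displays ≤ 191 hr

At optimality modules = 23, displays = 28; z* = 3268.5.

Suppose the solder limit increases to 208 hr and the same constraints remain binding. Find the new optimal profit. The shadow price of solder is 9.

Δb = 4, so new z* = 3268.5 + (9)·(4) = 3268.5 + 36 = 3304.5.

3304.5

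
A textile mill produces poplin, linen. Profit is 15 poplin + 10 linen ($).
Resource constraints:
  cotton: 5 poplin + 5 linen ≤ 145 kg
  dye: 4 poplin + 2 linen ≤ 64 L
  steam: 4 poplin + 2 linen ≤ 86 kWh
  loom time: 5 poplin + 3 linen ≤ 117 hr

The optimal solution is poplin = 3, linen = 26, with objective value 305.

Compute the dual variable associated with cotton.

1

Check each constraint at x*: cotton 145/145 (tight); dye 64/64 (tight); steam 64/86 (slack 22); loom time 93/117 (slack 24).
Since steam, loom time are not tight, their duals are 0.
From A_Bᵀ y = c: 5·y_cotton + 4·y_dye = 15; 5·y_cotton + 2·y_dye = 10.
This yields shadow prices y_cotton = 1, y_dye = 2.5.
Shadow price of cotton = 1.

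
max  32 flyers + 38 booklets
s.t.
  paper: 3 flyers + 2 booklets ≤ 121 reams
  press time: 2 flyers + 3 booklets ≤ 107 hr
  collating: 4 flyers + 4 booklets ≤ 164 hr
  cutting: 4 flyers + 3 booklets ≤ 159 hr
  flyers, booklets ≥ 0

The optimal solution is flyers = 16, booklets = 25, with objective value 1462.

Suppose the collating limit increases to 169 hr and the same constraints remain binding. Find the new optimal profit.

1487

Binding: press time and collating. Non-binding: paper (23 unused), cutting (20 unused).
Slack constraints have shadow price 0 (complementary slackness).
From A_Bᵀ y = c: 2·y_press time + 4·y_collating = 32; 3·y_press time + 4·y_collating = 38.
Solving: y_press time = 6, y_collating = 5.
Δz = y_collating·Δb = 5 × (5) = 25, so new z* = 1462 + 25 = 1487.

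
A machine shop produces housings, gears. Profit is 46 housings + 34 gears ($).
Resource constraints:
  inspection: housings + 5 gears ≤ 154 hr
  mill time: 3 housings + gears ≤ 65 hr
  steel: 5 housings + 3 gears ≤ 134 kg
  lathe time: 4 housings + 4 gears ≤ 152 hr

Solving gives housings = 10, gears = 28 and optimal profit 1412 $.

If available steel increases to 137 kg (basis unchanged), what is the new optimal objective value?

Check each constraint at x*: inspection 150/154 (slack 4); mill time 58/65 (slack 7); steel 134/134 (tight); lathe time 152/152 (tight).
Slack constraints have shadow price 0 (complementary slackness).
The binding rows give the dual system: 5·y_steel + 4·y_lathe time = 46 and 3·y_steel + 4·y_lathe time = 34.
Solving: y_steel = 6, y_lathe time = 4.
Δz = y_steel·Δb = 6 × (3) = 18, so new z* = 1412 + 18 = 1430.

1430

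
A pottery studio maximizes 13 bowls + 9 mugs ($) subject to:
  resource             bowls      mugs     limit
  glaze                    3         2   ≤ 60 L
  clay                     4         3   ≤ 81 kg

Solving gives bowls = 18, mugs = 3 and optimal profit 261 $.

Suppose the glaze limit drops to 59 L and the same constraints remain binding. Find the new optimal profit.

258

Both glaze and clay are binding at x*.
From A_Bᵀ y = c: 3·y_glaze + 4·y_clay = 13; 2·y_glaze + 3·y_clay = 9.
→ y_glaze = 3 and y_clay = 1.
Δz = y_glaze·Δb = 3 × (-1) = -3, so new z* = 261 − 3 = 258.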